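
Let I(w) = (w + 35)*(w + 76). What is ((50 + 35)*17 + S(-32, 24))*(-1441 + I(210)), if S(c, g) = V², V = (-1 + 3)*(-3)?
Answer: 101639549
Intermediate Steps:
I(w) = (35 + w)*(76 + w)
V = -6 (V = 2*(-3) = -6)
S(c, g) = 36 (S(c, g) = (-6)² = 36)
((50 + 35)*17 + S(-32, 24))*(-1441 + I(210)) = ((50 + 35)*17 + 36)*(-1441 + (2660 + 210² + 111*210)) = (85*17 + 36)*(-1441 + (2660 + 44100 + 23310)) = (1445 + 36)*(-1441 + 70070) = 1481*68629 = 101639549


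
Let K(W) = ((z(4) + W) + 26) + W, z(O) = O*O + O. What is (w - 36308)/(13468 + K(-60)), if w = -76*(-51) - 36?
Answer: -16234/6697 ≈ -2.4241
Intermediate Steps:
z(O) = O + O**2 (z(O) = O**2 + O = O + O**2)
K(W) = 46 + 2*W (K(W) = ((4*(1 + 4) + W) + 26) + W = ((4*5 + W) + 26) + W = ((20 + W) + 26) + W = (46 + W) + W = 46 + 2*W)
w = 3840 (w = 3876 - 36 = 3840)
(w - 36308)/(13468 + K(-60)) = (3840 - 36308)/(13468 + (46 + 2*(-60))) = -32468/(13468 + (46 - 120)) = -32468/(13468 - 74) = -32468/13394 = -32468*1/13394 = -16234/6697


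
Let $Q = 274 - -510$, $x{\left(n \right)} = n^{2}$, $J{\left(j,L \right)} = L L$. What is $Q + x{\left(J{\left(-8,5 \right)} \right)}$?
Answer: $1409$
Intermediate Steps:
$J{\left(j,L \right)} = L^{2}$
$Q = 784$ ($Q = 274 + 510 = 784$)
$Q + x{\left(J{\left(-8,5 \right)} \right)} = 784 + \left(5^{2}\right)^{2} = 784 + 25^{2} = 784 + 625 = 1409$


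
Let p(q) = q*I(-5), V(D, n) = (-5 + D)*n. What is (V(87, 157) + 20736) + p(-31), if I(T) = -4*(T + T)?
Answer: 32370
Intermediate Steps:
I(T) = -8*T
V(D, n) = n*(-5 + D)
p(q) = 40*q (p(q) = q*(-8*(-5)) = q*40 = 40*q)
(V(87, 157) + 20736) + p(-31) = (157*(-5 + 87) + 20736) + 40*(-31) = (157*82 + 20736) - 1240 = (12874 + 20736) - 1240 = 33610 - 1240 = 32370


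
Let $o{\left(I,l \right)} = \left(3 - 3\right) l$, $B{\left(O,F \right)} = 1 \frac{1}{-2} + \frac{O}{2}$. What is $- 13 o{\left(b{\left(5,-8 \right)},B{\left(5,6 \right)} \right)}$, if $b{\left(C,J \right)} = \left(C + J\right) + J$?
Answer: $0$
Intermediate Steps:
$b{\left(C,J \right)} = C + 2 J$
$B{\left(O,F \right)} = - \frac{1}{2} + \frac{O}{2}$ ($B{\left(O,F \right)} = 1 \left(- \frac{1}{2}\right) + O \frac{1}{2} = - \frac{1}{2} + \frac{O}{2}$)
$o{\left(I,l \right)} = 0$ ($o{\left(I,l \right)} = 0 l = 0$)
$- 13 o{\left(b{\left(5,-8 \right)},B{\left(5,6 \right)} \right)} = \left(-13\right) 0 = 0$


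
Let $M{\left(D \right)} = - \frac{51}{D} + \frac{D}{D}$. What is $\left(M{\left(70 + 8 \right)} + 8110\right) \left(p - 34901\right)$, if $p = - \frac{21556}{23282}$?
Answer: $- \frac{85674665884211}{302666} \approx -2.8307 \cdot 10^{8}$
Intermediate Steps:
$M{\left(D \right)} = 1 - \frac{51}{D}$ ($M{\left(D \right)} = - \frac{51}{D} + 1 = 1 - \frac{51}{D}$)
$p = - \frac{10778}{11641}$ ($p = \left(-21556\right) \frac{1}{23282} = - \frac{10778}{11641} \approx -0.92587$)
$\left(M{\left(70 + 8 \right)} + 8110\right) \left(p - 34901\right) = \left(\frac{-51 + \left(70 + 8\right)}{70 + 8} + 8110\right) \left(- \frac{10778}{11641} - 34901\right) = \left(\frac{-51 + 78}{78} + 8110\right) \left(- \frac{406293319}{11641}\right) = \left(\frac{1}{78} \cdot 27 + 8110\right) \left(- \frac{406293319}{11641}\right) = \left(\frac{9}{26} + 8110\right) \left(- \frac{406293319}{11641}\right) = \frac{210869}{26} \left(- \frac{406293319}{11641}\right) = - \frac{85674665884211}{302666}$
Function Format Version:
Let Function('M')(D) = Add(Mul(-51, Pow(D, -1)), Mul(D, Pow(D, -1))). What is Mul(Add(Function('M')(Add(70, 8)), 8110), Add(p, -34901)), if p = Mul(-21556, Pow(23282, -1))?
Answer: Rational(-85674665884211, 302666) ≈ -2.8307e+8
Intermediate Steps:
Function('M')(D) = Add(1, Mul(-51, Pow(D, -1))) (Function('M')(D) = Add(Mul(-51, Pow(D, -1)), 1) = Add(1, Mul(-51, Pow(D, -1))))
p = Rational(-10778, 11641) (p = Mul(-21556, Rational(1, 23282)) = Rational(-10778, 11641) ≈ -0.92587)
Mul(Add(Function('M')(Add(70, 8)), 8110), Add(p, -34901)) = Mul(Add(Mul(Pow(Add(70, 8), -1), Add(-51, Add(70, 8))), 8110), Add(Rational(-10778, 11641), -34901)) = Mul(Add(Mul(Pow(78, -1), Add(-51, 78)), 8110), Rational(-406293319, 11641)) = Mul(Add(Mul(Rational(1, 78), 27), 8110), Rational(-406293319, 11641)) = Mul(Add(Rational(9, 26), 8110), Rational(-406293319, 11641)) = Mul(Rational(210869, 26), Rational(-406293319, 11641)) = Rational(-85674665884211, 302666)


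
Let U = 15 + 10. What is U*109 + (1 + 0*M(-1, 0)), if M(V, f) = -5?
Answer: 2726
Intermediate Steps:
U = 25
U*109 + (1 + 0*M(-1, 0)) = 25*109 + (1 + 0*(-5)) = 2725 + (1 + 0) = 2725 + 1 = 2726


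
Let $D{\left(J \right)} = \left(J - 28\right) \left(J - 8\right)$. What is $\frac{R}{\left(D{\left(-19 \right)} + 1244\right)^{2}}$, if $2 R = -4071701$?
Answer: $- \frac{4071701}{12630338} \approx -0.32237$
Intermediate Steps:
$R = - \frac{4071701}{2}$ ($R = \frac{1}{2} \left(-4071701\right) = - \frac{4071701}{2} \approx -2.0359 \cdot 10^{6}$)
$D{\left(J \right)} = \left(-28 + J\right) \left(-8 + J\right)$
$\frac{R}{\left(D{\left(-19 \right)} + 1244\right)^{2}} = - \frac{4071701}{2 \left(\left(224 + \left(-19\right)^{2} - -684\right) + 1244\right)^{2}} = - \frac{4071701}{2 \left(\left(224 + 361 + 684\right) + 1244\right)^{2}} = - \frac{4071701}{2 \left(1269 + 1244\right)^{2}} = - \frac{4071701}{2 \cdot 2513^{2}} = - \frac{4071701}{2 \cdot 6315169} = \left(- \frac{4071701}{2}\right) \frac{1}{6315169} = - \frac{4071701}{12630338}$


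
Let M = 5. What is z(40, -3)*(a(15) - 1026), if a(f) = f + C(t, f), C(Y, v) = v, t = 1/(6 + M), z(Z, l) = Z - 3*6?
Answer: -21912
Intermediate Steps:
z(Z, l) = -18 + Z (z(Z, l) = Z - 18 = -18 + Z)
t = 1/11 (t = 1/(6 + 5) = 1/11 ≈ 0.090909)
a(f) = 2*f (a(f) = f + f = 2*f)
z(40, -3)*(a(15) - 1026) = (-18 + 40)*(2*15 - 1026) = 22*(30 - 1026) = 22*(-996) = -21912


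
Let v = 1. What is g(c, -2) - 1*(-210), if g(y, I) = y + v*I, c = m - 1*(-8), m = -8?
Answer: 208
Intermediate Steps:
c = 0 (c = -8 - 1*(-8) = -8 + 8 = 0)
g(y, I) = I + y (g(y, I) = y + 1*I = y + I = I + y)
g(c, -2) - 1*(-210) = (-2 + 0) - 1*(-210) = -2 + 210 = 208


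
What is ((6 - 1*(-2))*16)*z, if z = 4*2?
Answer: 1024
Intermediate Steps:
z = 8
((6 - 1*(-2))*16)*z = ((6 - 1*(-2))*16)*8 = ((6 + 2)*16)*8 = (8*16)*8 = 128*8 = 1024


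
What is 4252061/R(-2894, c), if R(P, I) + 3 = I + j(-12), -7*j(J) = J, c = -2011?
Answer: -29764427/14086 ≈ -2113.1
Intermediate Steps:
j(J) = -J/7
R(P, I) = -9/7 + I (R(P, I) = -3 + (I - 1/7*(-12)) = -3 + (I + 12/7) = -3 + (12/7 + I) = -9/7 + I)
4252061/R(-2894, c) = 4252061/(-9/7 - 2011) = 4252061/(-14086/7) = 4252061*(-7/14086) = -29764427/14086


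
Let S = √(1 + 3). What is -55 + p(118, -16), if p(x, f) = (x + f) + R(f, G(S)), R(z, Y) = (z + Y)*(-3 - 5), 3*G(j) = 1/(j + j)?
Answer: 523/3 ≈ 174.33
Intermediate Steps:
S = 2 (S = √4 = 2)
G(j) = 1/(6*j) (G(j) = 1/(3*(j + j)) = 1/(3*((2*j))) = (1/(2*j))/3 = 1/(6*j))
R(z, Y) = -8*Y - 8*z (R(z, Y) = (Y + z)*(-8) = -8*Y - 8*z)
p(x, f) = -⅔ + x - 7*f (p(x, f) = (x + f) + (-4/(3*2) - 8*f) = (f + x) + (-4/(3*2) - 8*f) = (f + x) + (-8*1/12 - 8*f) = (f + x) + (-⅔ - 8*f) = -⅔ + x - 7*f)
-55 + p(118, -16) = -55 + (-⅔ + 118 - 7*(-16)) = -55 + (-⅔ + 118 + 112) = -55 + 688/3 = 523/3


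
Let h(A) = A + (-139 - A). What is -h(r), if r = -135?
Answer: 139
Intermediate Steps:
h(A) = -139
-h(r) = -1*(-139) = 139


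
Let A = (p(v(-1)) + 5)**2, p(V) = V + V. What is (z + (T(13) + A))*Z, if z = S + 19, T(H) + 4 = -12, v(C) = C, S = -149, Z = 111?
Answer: -15207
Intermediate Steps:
p(V) = 2*V
T(H) = -16 (T(H) = -4 - 12 = -16)
z = -130 (z = -149 + 19 = -130)
A = 9 (A = (2*(-1) + 5)**2 = (-2 + 5)**2 = 3**2 = 9)
(z + (T(13) + A))*Z = (-130 + (-16 + 9))*111 = (-130 - 7)*111 = -137*111 = -15207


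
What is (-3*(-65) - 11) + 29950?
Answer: 30134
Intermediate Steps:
(-3*(-65) - 11) + 29950 = (195 - 11) + 29950 = 184 + 29950 = 30134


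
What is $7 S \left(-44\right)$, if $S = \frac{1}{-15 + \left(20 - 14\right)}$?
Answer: $\frac{308}{9} \approx 34.222$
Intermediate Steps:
$S = - \frac{1}{9}$ ($S = \frac{1}{-15 + 6} = \frac{1}{-9} = - \frac{1}{9} \approx -0.11111$)
$7 S \left(-44\right) = 7 \left(- \frac{1}{9}\right) \left(-44\right) = \left(- \frac{7}{9}\right) \left(-44\right) = \frac{308}{9}$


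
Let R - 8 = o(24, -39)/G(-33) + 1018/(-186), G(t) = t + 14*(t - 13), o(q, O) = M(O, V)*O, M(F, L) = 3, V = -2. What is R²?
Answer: 28891840576/3964087521 ≈ 7.2884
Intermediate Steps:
o(q, O) = 3*O
G(t) = -182 + 15*t (G(t) = t + 14*(-13 + t) = t + (-182 + 14*t) = -182 + 15*t)
R = 169976/62961 (R = 8 + ((3*(-39))/(-182 + 15*(-33)) + 1018/(-186)) = 8 + (-117/(-182 - 495) + 1018*(-1/186)) = 8 + (-117/(-677) - 509/93) = 8 + (-117*(-1/677) - 509/93) = 8 + (117/677 - 509/93) = 8 - 333712/62961 = 169976/62961 ≈ 2.6997)
R² = (169976/62961)² = 28891840576/3964087521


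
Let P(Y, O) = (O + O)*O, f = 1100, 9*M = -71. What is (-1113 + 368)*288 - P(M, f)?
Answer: -2634560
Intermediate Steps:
M = -71/9 (M = (⅑)*(-71) = -71/9 ≈ -7.8889)
P(Y, O) = 2*O² (P(Y, O) = (2*O)*O = 2*O²)
(-1113 + 368)*288 - P(M, f) = (-1113 + 368)*288 - 2*1100² = -745*288 - 2*1210000 = -214560 - 1*2420000 = -214560 - 2420000 = -2634560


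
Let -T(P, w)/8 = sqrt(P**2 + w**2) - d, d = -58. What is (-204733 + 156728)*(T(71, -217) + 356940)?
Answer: -17112630380 + 384040*sqrt(52130) ≈ -1.7025e+10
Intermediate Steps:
T(P, w) = -464 - 8*sqrt(P**2 + w**2) (T(P, w) = -8*(sqrt(P**2 + w**2) - 1*(-58)) = -8*(sqrt(P**2 + w**2) + 58) = -8*(58 + sqrt(P**2 + w**2)) = -464 - 8*sqrt(P**2 + w**2))
(-204733 + 156728)*(T(71, -217) + 356940) = (-204733 + 156728)*((-464 - 8*sqrt(71**2 + (-217)**2)) + 356940) = -48005*((-464 - 8*sqrt(5041 + 47089)) + 356940) = -48005*((-464 - 8*sqrt(52130)) + 356940) = -48005*(356476 - 8*sqrt(52130)) = -17112630380 + 384040*sqrt(52130)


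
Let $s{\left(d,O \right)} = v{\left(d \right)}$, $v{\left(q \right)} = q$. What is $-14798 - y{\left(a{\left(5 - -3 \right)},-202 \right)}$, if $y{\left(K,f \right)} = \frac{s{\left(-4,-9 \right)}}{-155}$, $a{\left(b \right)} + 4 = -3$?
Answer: $- \frac{2293694}{155} \approx -14798.0$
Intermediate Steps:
$s{\left(d,O \right)} = d$
$a{\left(b \right)} = -7$ ($a{\left(b \right)} = -4 - 3 = -7$)
$y{\left(K,f \right)} = \frac{4}{155}$ ($y{\left(K,f \right)} = - \frac{4}{-155} = \left(-4\right) \left(- \frac{1}{155}\right) = \frac{4}{155}$)
$-14798 - y{\left(a{\left(5 - -3 \right)},-202 \right)} = -14798 - \frac{4}{155} = - \frac{2293694}{155}$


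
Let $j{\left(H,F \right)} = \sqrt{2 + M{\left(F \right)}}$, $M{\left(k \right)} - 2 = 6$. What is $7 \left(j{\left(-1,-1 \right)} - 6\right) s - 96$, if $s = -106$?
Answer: $4356 - 742 \sqrt{10} \approx 2009.6$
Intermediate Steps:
$M{\left(k \right)} = 8$ ($M{\left(k \right)} = 2 + 6 = 8$)
$j{\left(H,F \right)} = \sqrt{10}$ ($j{\left(H,F \right)} = \sqrt{2 + 8} = \sqrt{10}$)
$7 \left(j{\left(-1,-1 \right)} - 6\right) s - 96 = 7 \left(\sqrt{10} - 6\right) \left(-106\right) - 96 = 7 \left(-6 + \sqrt{10}\right) \left(-106\right) - 96 = \left(-42 + 7 \sqrt{10}\right) \left(-106\right) - 96 = \left(4452 - 742 \sqrt{10}\right) - 96 = 4356 - 742 \sqrt{10}$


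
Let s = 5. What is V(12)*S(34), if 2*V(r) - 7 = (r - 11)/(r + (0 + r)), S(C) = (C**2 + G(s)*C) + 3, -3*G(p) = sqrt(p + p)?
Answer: 195871/48 - 2873*sqrt(10)/72 ≈ 3954.5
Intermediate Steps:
G(p) = -sqrt(2)*sqrt(p)/3 (G(p) = -sqrt(p + p)/3 = -sqrt(2)*sqrt(p)/3)
S(C) = 3 + C**2 - C*sqrt(10)/3 (S(C) = (C**2 + (-sqrt(2)*sqrt(5)/3)*C) + 3 = (C**2 + (-sqrt(10)/3)*C) + 3 = (C**2 - C*sqrt(10)/3) + 3 = 3 + C**2 - C*sqrt(10)/3)
V(r) = 7/2 + (-11 + r)/(4*r) (V(r) = 7/2 + ((r - 11)/(r + (0 + r)))/2 = 7/2 + ((-11 + r)/(r + r))/2 = 7/2 + ((-11 + r)/((2*r)))/2 = 7/2 + ((-11 + r)*(1/(2*r)))/2 = 7/2 + ((-11 + r)/(2*r))/2 = 7/2 + (-11 + r)/(4*r))
V(12)*S(34) = ((1/4)*(-11 + 15*12)/12)*(3 + 34**2 - 1/3*34*sqrt(10)) = ((1/4)*(1/12)*(-11 + 180))*(3 + 1156 - 34*sqrt(10)/3) = ((1/4)*(1/12)*169)*(1159 - 34*sqrt(10)/3) = 169*(1159 - 34*sqrt(10)/3)/48 = 195871/48 - 2873*sqrt(10)/72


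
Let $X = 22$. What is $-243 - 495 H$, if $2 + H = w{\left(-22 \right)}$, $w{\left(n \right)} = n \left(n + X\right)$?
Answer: $747$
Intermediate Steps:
$w{\left(n \right)} = n \left(22 + n\right)$ ($w{\left(n \right)} = n \left(n + 22\right) = n \left(22 + n\right)$)
$H = -2$ ($H = -2 - 22 \left(22 - 22\right) = -2 - 0 = -2 + 0 = -2$)
$-243 - 495 H = -243 - -990 = -243 + 990 = 747$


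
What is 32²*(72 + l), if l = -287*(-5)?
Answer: 1543168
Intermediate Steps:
l = 1435
32²*(72 + l) = 32²*(72 + 1435) = 1024*1507 = 1543168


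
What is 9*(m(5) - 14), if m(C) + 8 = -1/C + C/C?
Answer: -954/5 ≈ -190.80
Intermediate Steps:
m(C) = -7 - 1/C (m(C) = -8 + (-1/C + C/C) = -8 + (-1/C + 1) = -8 + (1 - 1/C) = -7 - 1/C)
9*(m(5) - 14) = 9*((-7 - 1/5) - 14) = 9*((-7 - 1*⅕) - 14) = 9*((-7 - ⅕) - 14) = 9*(-36/5 - 14) = 9*(-106/5) = -954/5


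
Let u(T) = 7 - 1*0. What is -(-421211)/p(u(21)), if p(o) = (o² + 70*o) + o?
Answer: 60173/78 ≈ 771.45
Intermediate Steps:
u(T) = 7 (u(T) = 7 + 0 = 7)
p(o) = o² + 71*o
-(-421211)/p(u(21)) = -(-421211)/(7*(71 + 7)) = -(-421211)/(7*78) = -(-421211)/546 = -1*(-60173/78) = 60173/78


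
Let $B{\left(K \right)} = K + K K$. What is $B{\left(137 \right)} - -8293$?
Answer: $27199$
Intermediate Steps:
$B{\left(K \right)} = K + K^{2}$
$B{\left(137 \right)} - -8293 = 137 \left(1 + 137\right) - -8293 = 137 \cdot 138 + 8293 = 18906 + 8293 = 27199$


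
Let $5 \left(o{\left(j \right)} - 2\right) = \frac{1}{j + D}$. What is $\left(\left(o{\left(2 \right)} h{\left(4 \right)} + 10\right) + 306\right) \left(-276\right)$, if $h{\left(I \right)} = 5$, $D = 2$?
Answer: $-90045$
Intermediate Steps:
$o{\left(j \right)} = 2 + \frac{1}{5 \left(2 + j\right)}$ ($o{\left(j \right)} = 2 + \frac{1}{5 \left(j + 2\right)} = 2 + \frac{1}{5 \left(2 + j\right)}$)
$\left(\left(o{\left(2 \right)} h{\left(4 \right)} + 10\right) + 306\right) \left(-276\right) = \left(\left(\frac{21 + 10 \cdot 2}{5 \left(2 + 2\right)} 5 + 10\right) + 306\right) \left(-276\right) = \left(\left(\frac{21 + 20}{5 \cdot 4} \cdot 5 + 10\right) + 306\right) \left(-276\right) = \left(\left(\frac{1}{5} \cdot \frac{1}{4} \cdot 41 \cdot 5 + 10\right) + 306\right) \left(-276\right) = \left(\left(\frac{41}{20} \cdot 5 + 10\right) + 306\right) \left(-276\right) = \left(\left(\frac{41}{4} + 10\right) + 306\right) \left(-276\right) = \left(\frac{81}{4} + 306\right) \left(-276\right) = \frac{1305}{4} \left(-276\right) = -90045$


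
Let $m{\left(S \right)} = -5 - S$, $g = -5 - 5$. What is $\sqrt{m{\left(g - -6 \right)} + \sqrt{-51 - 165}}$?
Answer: $\sqrt{-1 + 6 i \sqrt{6}} \approx 2.6202 + 2.8045 i$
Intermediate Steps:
$g = -10$ ($g = -5 - 5 = -10$)
$\sqrt{m{\left(g - -6 \right)} + \sqrt{-51 - 165}} = \sqrt{\left(-5 - \left(-10 - -6\right)\right) + \sqrt{-51 - 165}} = \sqrt{\left(-5 - \left(-10 + 6\right)\right) + \sqrt{-216}} = \sqrt{\left(-5 - -4\right) + 6 i \sqrt{6}} = \sqrt{\left(-5 + 4\right) + 6 i \sqrt{6}} = \sqrt{-1 + 6 i \sqrt{6}}$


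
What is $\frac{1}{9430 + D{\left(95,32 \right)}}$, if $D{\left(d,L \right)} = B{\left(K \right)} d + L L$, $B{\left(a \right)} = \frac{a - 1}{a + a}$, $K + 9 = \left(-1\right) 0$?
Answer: $\frac{9}{94561} \approx 9.5177 \cdot 10^{-5}$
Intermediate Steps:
$K = -9$ ($K = -9 - 0 = -9 + 0 = -9$)
$B{\left(a \right)} = \frac{-1 + a}{2 a}$
$D{\left(d,L \right)} = L^{2} + \frac{5 d}{9}$ ($D{\left(d,L \right)} = \frac{-1 - 9}{2 \left(-9\right)} d + L L = \frac{1}{2} \left(- \frac{1}{9}\right) \left(-10\right) d + L^{2} = \frac{5 d}{9} + L^{2} = L^{2} + \frac{5 d}{9}$)
$\frac{1}{9430 + D{\left(95,32 \right)}} = \frac{1}{9430 + \left(32^{2} + \frac{5}{9} \cdot 95\right)} = \frac{1}{9430 + \left(1024 + \frac{475}{9}\right)} = \frac{1}{9430 + \frac{9691}{9}} = \frac{1}{\frac{94561}{9}} = \frac{9}{94561}$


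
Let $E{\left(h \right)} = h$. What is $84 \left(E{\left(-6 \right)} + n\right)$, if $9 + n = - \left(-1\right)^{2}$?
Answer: $-1344$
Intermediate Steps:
$n = -10$ ($n = -9 - \left(-1\right)^{2} = -9 - 1 = -10$)
$84 \left(E{\left(-6 \right)} + n\right) = 84 \left(-6 - 10\right) = 84 \left(-16\right) = -1344$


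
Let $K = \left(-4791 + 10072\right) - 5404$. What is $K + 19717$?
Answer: $19594$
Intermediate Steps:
$K = -123$ ($K = 5281 - 5404 = -123$)
$K + 19717 = -123 + 19717 = 19594$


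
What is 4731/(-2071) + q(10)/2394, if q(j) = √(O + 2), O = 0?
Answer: -249/109 + √2/2394 ≈ -2.2838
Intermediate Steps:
q(j) = √2 (q(j) = √(0 + 2) = √2)
4731/(-2071) + q(10)/2394 = 4731/(-2071) + √2/2394 = 4731*(-1/2071) + √2*(1/2394) = -249/109 + √2/2394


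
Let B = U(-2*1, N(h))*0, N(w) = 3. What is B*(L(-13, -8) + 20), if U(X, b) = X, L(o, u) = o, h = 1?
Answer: 0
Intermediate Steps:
B = 0 (B = -2*1*0 = -2*0 = 0)
B*(L(-13, -8) + 20) = 0*(-13 + 20) = 0*7 = 0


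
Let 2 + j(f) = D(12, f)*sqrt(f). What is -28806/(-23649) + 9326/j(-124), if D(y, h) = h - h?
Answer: -36748827/7883 ≈ -4661.8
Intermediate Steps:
D(y, h) = 0
j(f) = -2 (j(f) = -2 + 0*sqrt(f) = -2 + 0 = -2)
-28806/(-23649) + 9326/j(-124) = -28806/(-23649) + 9326/(-2) = -28806*(-1/23649) + 9326*(-1/2) = 9602/7883 - 4663 = -36748827/7883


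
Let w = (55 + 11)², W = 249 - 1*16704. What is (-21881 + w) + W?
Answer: -33980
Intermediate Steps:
W = -16455 (W = 249 - 16704 = -16455)
w = 4356 (w = 66² = 4356)
(-21881 + w) + W = (-21881 + 4356) - 16455 = -17525 - 16455 = -33980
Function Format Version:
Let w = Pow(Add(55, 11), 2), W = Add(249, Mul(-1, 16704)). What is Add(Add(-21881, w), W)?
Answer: -33980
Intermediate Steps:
W = -16455 (W = Add(249, -16704) = -16455)
w = 4356 (w = Pow(66, 2) = 4356)
Add(Add(-21881, w), W) = Add(Add(-21881, 4356), -16455) = Add(-17525, -16455) = -33980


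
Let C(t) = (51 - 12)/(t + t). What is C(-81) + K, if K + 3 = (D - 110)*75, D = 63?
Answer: -190525/54 ≈ -3528.2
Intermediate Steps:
C(t) = 39/(2*t) (C(t) = 39/((2*t)) = 39*(1/(2*t)) = 39/(2*t))
K = -3528 (K = -3 + (63 - 110)*75 = -3 - 47*75 = -3 - 3525 = -3528)
C(-81) + K = (39/2)/(-81) - 3528 = (39/2)*(-1/81) - 3528 = -13/54 - 3528 = -190525/54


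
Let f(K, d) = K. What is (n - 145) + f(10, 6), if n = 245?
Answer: 110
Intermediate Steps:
(n - 145) + f(10, 6) = (245 - 145) + 10 = 100 + 10 = 110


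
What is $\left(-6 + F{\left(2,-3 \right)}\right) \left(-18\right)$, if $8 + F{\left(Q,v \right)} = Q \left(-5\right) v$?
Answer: $-288$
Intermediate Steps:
$F{\left(Q,v \right)} = -8 - 5 Q v$ ($F{\left(Q,v \right)} = -8 + Q \left(-5\right) v = -8 + - 5 Q v = -8 - 5 Q v$)
$\left(-6 + F{\left(2,-3 \right)}\right) \left(-18\right) = \left(-6 - \left(8 + 10 \left(-3\right)\right)\right) \left(-18\right) = \left(-6 + \left(-8 + 30\right)\right) \left(-18\right) = \left(-6 + 22\right) \left(-18\right) = 16 \left(-18\right) = -288$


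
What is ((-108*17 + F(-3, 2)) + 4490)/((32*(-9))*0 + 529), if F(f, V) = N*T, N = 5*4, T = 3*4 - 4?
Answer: 2814/529 ≈ 5.3195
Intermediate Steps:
T = 8 (T = 12 - 4 = 8)
N = 20
F(f, V) = 160 (F(f, V) = 20*8 = 160)
((-108*17 + F(-3, 2)) + 4490)/((32*(-9))*0 + 529) = ((-108*17 + 160) + 4490)/((32*(-9))*0 + 529) = ((-1836 + 160) + 4490)/(-288*0 + 529) = (-1676 + 4490)/(0 + 529) = 2814/529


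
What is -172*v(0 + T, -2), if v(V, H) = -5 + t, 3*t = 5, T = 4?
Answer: 1720/3 ≈ 573.33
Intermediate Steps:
t = 5/3 (t = (1/3)*5 = 5/3 ≈ 1.6667)
v(V, H) = -10/3 (v(V, H) = -5 + 5/3 = -10/3)
-172*v(0 + T, -2) = -172*(-10/3) = 1720/3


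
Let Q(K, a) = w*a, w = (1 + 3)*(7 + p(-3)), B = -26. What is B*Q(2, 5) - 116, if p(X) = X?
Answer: -2196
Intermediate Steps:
w = 16 (w = (1 + 3)*(7 - 3) = 4*4 = 16)
Q(K, a) = 16*a
B*Q(2, 5) - 116 = -416*5 - 116 = -26*80 - 116 = -2080 - 116 = -2196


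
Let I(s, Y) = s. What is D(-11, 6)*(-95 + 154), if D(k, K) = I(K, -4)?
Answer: 354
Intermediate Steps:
D(k, K) = K
D(-11, 6)*(-95 + 154) = 6*(-95 + 154) = 6*59 = 354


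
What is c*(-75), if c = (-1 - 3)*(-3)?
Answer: -900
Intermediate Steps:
c = 12 (c = -4*(-3) = 12)
c*(-75) = 12*(-75) = -900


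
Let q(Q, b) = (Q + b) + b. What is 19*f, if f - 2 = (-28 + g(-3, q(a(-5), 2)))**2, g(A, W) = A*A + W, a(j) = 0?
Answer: 4313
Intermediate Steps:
q(Q, b) = Q + 2*b
g(A, W) = W + A**2 (g(A, W) = A**2 + W = W + A**2)
f = 227 (f = 2 + (-28 + ((0 + 2*2) + (-3)**2))**2 = 2 + (-28 + ((0 + 4) + 9))**2 = 2 + (-28 + (4 + 9))**2 = 2 + (-28 + 13)**2 = 2 + (-15)**2 = 2 + 225 = 227)
19*f = 19*227 = 4313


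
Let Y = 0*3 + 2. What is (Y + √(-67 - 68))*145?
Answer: 290 + 435*I*√15 ≈ 290.0 + 1684.7*I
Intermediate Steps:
Y = 2 (Y = 0 + 2 = 2)
(Y + √(-67 - 68))*145 = (2 + √(-67 - 68))*145 = (2 + √(-135))*145 = (2 + 3*I*√15)*145 = 290 + 435*I*√15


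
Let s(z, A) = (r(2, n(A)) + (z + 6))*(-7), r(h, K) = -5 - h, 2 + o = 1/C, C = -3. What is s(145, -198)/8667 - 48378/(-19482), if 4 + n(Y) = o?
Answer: 7401005/3126861 ≈ 2.3669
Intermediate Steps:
o = -7/3 (o = -2 + 1/(-3) = -2 - 1/3 = -7/3 ≈ -2.3333)
n(Y) = -19/3 (n(Y) = -4 - 7/3 = -19/3)
s(z, A) = 7 - 7*z (s(z, A) = ((-5 - 1*2) + (z + 6))*(-7) = ((-5 - 2) + (6 + z))*(-7) = (-7 + (6 + z))*(-7) = (-1 + z)*(-7) = 7 - 7*z)
s(145, -198)/8667 - 48378/(-19482) = (7 - 7*145)/8667 - 48378/(-19482) = (7 - 1015)*(1/8667) - 48378*(-1/19482) = -1008*1/8667 + 8063/3247 = -112/963 + 8063/3247 = 7401005/3126861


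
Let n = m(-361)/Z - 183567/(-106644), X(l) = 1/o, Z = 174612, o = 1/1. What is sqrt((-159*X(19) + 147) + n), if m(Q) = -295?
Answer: I*sqrt(1547204957940120834)/387944211 ≈ 3.2063*I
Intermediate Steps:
o = 1
X(l) = 1 (X(l) = 1/1 = 1)
n = 667115438/387944211 (n = -295/174612 - 183567/(-106644) = -295*1/174612 - 183567*(-1/106644) = -295/174612 + 61189/35548 = 667115438/387944211 ≈ 1.7196)
sqrt((-159*X(19) + 147) + n) = sqrt((-159*1 + 147) + 667115438/387944211) = sqrt((-159 + 147) + 667115438/387944211) = sqrt(-12 + 667115438/387944211) = sqrt(-3988215094/387944211) = I*sqrt(1547204957940120834)/387944211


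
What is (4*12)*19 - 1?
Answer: 911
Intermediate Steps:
(4*12)*19 - 1 = 48*19 - 1 = 912 - 1 = 911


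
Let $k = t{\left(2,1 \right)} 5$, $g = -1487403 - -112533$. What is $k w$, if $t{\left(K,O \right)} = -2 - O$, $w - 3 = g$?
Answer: $20623005$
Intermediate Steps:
$g = -1374870$ ($g = -1487403 + 112533 = -1374870$)
$w = -1374867$ ($w = 3 - 1374870 = -1374867$)
$k = -15$ ($k = \left(-2 - 1\right) 5 = \left(-3\right) 5 = -15$)
$k w = \left(-15\right) \left(-1374867\right) = 20623005$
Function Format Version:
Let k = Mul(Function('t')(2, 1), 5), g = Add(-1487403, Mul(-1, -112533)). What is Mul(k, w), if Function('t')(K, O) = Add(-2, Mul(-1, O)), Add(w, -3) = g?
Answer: 20623005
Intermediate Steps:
g = -1374870 (g = Add(-1487403, 112533) = -1374870)
w = -1374867 (w = Add(3, -1374870) = -1374867)
k = -15 (k = Mul(Add(-2, Mul(-1, 1)), 5) = Mul(Add(-2, -1), 5) = Mul(-3, 5) = -15)
Mul(k, w) = Mul(-15, -1374867) = 20623005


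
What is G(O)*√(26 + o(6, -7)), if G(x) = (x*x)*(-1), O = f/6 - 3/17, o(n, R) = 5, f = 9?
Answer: -2025*√31/1156 ≈ -9.7532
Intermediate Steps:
O = 45/34 (O = 9/6 - 3/17 = 9*(⅙) - 3*1/17 = 3/2 - 3/17 = 45/34 ≈ 1.3235)
G(x) = -x² (G(x) = x²*(-1) = -x²)
G(O)*√(26 + o(6, -7)) = (-(45/34)²)*√(26 + 5) = (-1*2025/1156)*√31 = -2025*√31/1156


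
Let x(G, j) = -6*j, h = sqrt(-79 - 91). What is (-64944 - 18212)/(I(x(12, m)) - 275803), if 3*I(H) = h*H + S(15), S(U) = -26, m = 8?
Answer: 41283710916/136929814181 - 11974464*I*sqrt(170)/684649070905 ≈ 0.3015 - 0.00022804*I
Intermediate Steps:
h = I*sqrt(170) (h = sqrt(-170) = I*sqrt(170) ≈ 13.038*I)
I(H) = -26/3 + I*H*sqrt(170)/3 (I(H) = ((I*sqrt(170))*H - 26)/3 = (I*H*sqrt(170) - 26)/3 = (-26 + I*H*sqrt(170))/3 = -26/3 + I*H*sqrt(170)/3)
(-64944 - 18212)/(I(x(12, m)) - 275803) = (-64944 - 18212)/((-26/3 + I*(-6*8)*sqrt(170)/3) - 275803) = -83156/((-26/3 + (1/3)*I*(-48)*sqrt(170)) - 275803) = -83156/((-26/3 - 16*I*sqrt(170)) - 275803) = -83156/(-827435/3 - 16*I*sqrt(170))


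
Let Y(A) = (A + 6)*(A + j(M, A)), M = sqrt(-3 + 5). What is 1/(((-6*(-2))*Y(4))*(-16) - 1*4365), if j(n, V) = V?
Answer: -1/19725 ≈ -5.0697e-5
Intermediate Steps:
M = sqrt(2) ≈ 1.4142
Y(A) = 2*A*(6 + A) (Y(A) = (A + 6)*(A + A) = (6 + A)*(2*A) = 2*A*(6 + A))
1/(((-6*(-2))*Y(4))*(-16) - 1*4365) = 1/(((-6*(-2))*(2*4*(6 + 4)))*(-16) - 1*4365) = 1/((12*(2*4*10))*(-16) - 4365) = 1/((12*80)*(-16) - 4365) = 1/(960*(-16) - 4365) = 1/(-15360 - 4365) = 1/(-19725) = -1/19725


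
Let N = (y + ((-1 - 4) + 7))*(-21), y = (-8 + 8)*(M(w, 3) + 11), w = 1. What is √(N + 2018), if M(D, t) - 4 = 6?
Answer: 2*√494 ≈ 44.452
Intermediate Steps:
M(D, t) = 10 (M(D, t) = 4 + 6 = 10)
y = 0 (y = (-8 + 8)*(10 + 11) = 0*21 = 0)
N = -42 (N = (0 + ((-1 - 4) + 7))*(-21) = (0 + (-5 + 7))*(-21) = (0 + 2)*(-21) = 2*(-21) = -42)
√(N + 2018) = √(-42 + 2018) = √1976 = 2*√494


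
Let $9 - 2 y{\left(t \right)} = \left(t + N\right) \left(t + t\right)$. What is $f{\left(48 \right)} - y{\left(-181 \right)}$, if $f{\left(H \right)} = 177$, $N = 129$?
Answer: $\frac{19169}{2} \approx 9584.5$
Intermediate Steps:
$y{\left(t \right)} = \frac{9}{2} - t \left(129 + t\right)$ ($y{\left(t \right)} = \frac{9}{2} - \frac{\left(t + 129\right) \left(t + t\right)}{2} = \frac{9}{2} - \frac{\left(129 + t\right) 2 t}{2} = \frac{9}{2} - \frac{2 t \left(129 + t\right)}{2} = \frac{9}{2} - t \left(129 + t\right)$)
$f{\left(48 \right)} - y{\left(-181 \right)} = 177 - \left(\frac{9}{2} - \left(-181\right)^{2} - -23349\right) = 177 - \left(\frac{9}{2} - 32761 + 23349\right) = 177 - - \frac{18815}{2} = 177 + \frac{18815}{2} = \frac{19169}{2}$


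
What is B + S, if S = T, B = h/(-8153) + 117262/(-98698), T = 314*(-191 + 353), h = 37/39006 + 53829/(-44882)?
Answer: 8957234531077128011534/176091918653194731 ≈ 50867.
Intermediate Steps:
h = -524498335/437666823 (h = 37*(1/39006) + 53829*(-1/44882) = 37/39006 - 53829/44882 = -524498335/437666823 ≈ -1.1984)
T = 50868 (T = 314*162 = 50868)
B = -209186973581564974/176091918653194731 (B = -524498335/437666823/(-8153) + 117262/(-98698) = -524498335/437666823*(-1/8153) + 117262*(-1/98698) = 524498335/3568297607919 - 58631/49349 = -209186973581564974/176091918653194731 ≈ -1.1879)
S = 50868
B + S = -209186973581564974/176091918653194731 + 50868 = 8957234531077128011534/176091918653194731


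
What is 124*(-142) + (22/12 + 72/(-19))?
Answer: -2007535/114 ≈ -17610.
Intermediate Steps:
124*(-142) + (22/12 + 72/(-19)) = -17608 + (22*(1/12) + 72*(-1/19)) = -17608 + (11/6 - 72/19) = -17608 - 223/114 = -2007535/114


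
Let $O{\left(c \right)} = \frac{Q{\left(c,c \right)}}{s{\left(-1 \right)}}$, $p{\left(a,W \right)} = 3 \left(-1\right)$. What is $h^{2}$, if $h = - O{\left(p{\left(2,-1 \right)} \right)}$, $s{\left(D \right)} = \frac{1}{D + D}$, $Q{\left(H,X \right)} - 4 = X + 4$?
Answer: $100$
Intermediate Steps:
$Q{\left(H,X \right)} = 8 + X$ ($Q{\left(H,X \right)} = 4 + \left(X + 4\right) = 4 + \left(4 + X\right) = 8 + X$)
$p{\left(a,W \right)} = -3$
$s{\left(D \right)} = \frac{1}{2 D}$
$O{\left(c \right)} = -16 - 2 c$ ($O{\left(c \right)} = \frac{8 + c}{\frac{1}{2} \frac{1}{-1}} = \frac{8 + c}{\frac{1}{2} \left(-1\right)} = \frac{8 + c}{- \frac{1}{2}} = \left(8 + c\right) \left(-2\right) = -16 - 2 c$)
$h = 10$ ($h = - (-16 - -6) = - (-16 + 6) = \left(-1\right) \left(-10\right) = 10$)
$h^{2} = 10^{2} = 100$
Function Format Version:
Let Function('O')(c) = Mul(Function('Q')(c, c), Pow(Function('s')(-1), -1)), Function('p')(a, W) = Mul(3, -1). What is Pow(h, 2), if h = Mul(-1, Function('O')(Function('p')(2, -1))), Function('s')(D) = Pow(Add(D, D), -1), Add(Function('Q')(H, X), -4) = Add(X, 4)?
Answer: 100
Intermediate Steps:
Function('Q')(H, X) = Add(8, X) (Function('Q')(H, X) = Add(4, Add(X, 4)) = Add(4, Add(4, X)) = Add(8, X))
Function('p')(a, W) = -3
Function('s')(D) = Mul(Rational(1, 2), Pow(D, -1)) (Function('s')(D) = Pow(Mul(2, D), -1) = Mul(Rational(1, 2), Pow(D, -1)))
Function('O')(c) = Add(-16, Mul(-2, c)) (Function('O')(c) = Mul(Add(8, c), Pow(Mul(Rational(1, 2), Pow(-1, -1)), -1)) = Mul(Add(8, c), Pow(Mul(Rational(1, 2), -1), -1)) = Mul(Add(8, c), Pow(Rational(-1, 2), -1)) = Mul(Add(8, c), -2) = Add(-16, Mul(-2, c)))
h = 10 (h = Mul(-1, Add(-16, Mul(-2, -3))) = Mul(-1, Add(-16, 6)) = Mul(-1, -10) = 10)
Pow(h, 2) = Pow(10, 2) = 100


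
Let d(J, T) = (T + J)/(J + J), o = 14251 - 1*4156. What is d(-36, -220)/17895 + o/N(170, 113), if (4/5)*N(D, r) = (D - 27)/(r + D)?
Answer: 368092495516/23030865 ≈ 15983.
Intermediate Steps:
N(D, r) = 5*(-27 + D)/(4*(D + r)) (N(D, r) = 5*((D - 27)/(r + D))/4 = 5*((-27 + D)/(D + r))/4 = 5*(-27 + D)/(4*(D + r)))
o = 10095 (o = 14251 - 4156 = 10095)
d(J, T) = (J + T)/(2*J) (d(J, T) = (J + T)/((2*J)) = (J + T)*(1/(2*J)) = (J + T)/(2*J))
d(-36, -220)/17895 + o/N(170, 113) = ((1/2)*(-36 - 220)/(-36))/17895 + 10095/((5*(-27 + 170)/(4*(170 + 113)))) = ((1/2)*(-1/36)*(-256))*(1/17895) + 10095/(((5/4)*143/283)) = (32/9)*(1/17895) + 10095/(((5/4)*(1/283)*143)) = 32/161055 + 10095/(715/1132) = 32/161055 + 10095*(1132/715) = 32/161055 + 2285508/143 = 368092495516/23030865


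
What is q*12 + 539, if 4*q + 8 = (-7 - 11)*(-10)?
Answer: 1055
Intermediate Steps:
q = 43 (q = -2 + ((-7 - 11)*(-10))/4 = -2 + (-18*(-10))/4 = -2 + (¼)*180 = -2 + 45 = 43)
q*12 + 539 = 43*12 + 539 = 516 + 539 = 1055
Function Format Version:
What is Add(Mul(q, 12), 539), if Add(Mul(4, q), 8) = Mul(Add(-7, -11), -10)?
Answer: 1055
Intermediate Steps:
q = 43 (q = Add(-2, Mul(Rational(1, 4), Mul(Add(-7, -11), -10))) = Add(-2, Mul(Rational(1, 4), Mul(-18, -10))) = Add(-2, Mul(Rational(1, 4), 180)) = Add(-2, 45) = 43)
Add(Mul(q, 12), 539) = Add(Mul(43, 12), 539) = Add(516, 539) = 1055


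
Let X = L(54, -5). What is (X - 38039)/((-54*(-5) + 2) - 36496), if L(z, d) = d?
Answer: 9511/9056 ≈ 1.0502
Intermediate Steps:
X = -5
(X - 38039)/((-54*(-5) + 2) - 36496) = (-5 - 38039)/((-54*(-5) + 2) - 36496) = -38044/((270 + 2) - 36496) = -38044/(272 - 36496) = -38044/(-36224) = -38044*(-1/36224) = 9511/9056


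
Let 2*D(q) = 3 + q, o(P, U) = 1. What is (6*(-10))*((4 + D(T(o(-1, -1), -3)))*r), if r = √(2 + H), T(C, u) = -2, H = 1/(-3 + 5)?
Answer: -135*√10 ≈ -426.91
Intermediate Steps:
H = ½ (H = 1/2 = ½ ≈ 0.50000)
r = √10/2 (r = √(2 + ½) = √(5/2) = √10/2 ≈ 1.5811)
D(q) = 3/2 + q/2 (D(q) = (3 + q)/2 = 3/2 + q/2)
(6*(-10))*((4 + D(T(o(-1, -1), -3)))*r) = (6*(-10))*((4 + (3/2 + (½)*(-2)))*(√10/2)) = -60*(4 + (3/2 - 1))*√10/2 = -60*(4 + ½)*√10/2 = -270*√10/2 = -135*√10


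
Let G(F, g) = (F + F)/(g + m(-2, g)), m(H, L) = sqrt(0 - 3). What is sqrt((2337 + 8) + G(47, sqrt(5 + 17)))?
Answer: sqrt((94 + 2345*sqrt(22) + 2345*I*sqrt(3))/(sqrt(22) + I*sqrt(3))) ≈ 48.607 - 0.06699*I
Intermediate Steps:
m(H, L) = I*sqrt(3) (m(H, L) = sqrt(-3) = I*sqrt(3))
G(F, g) = 2*F/(g + I*sqrt(3)) (G(F, g) = (F + F)/(g + I*sqrt(3)) = (2*F)/(g + I*sqrt(3)) = 2*F/(g + I*sqrt(3)))
sqrt((2337 + 8) + G(47, sqrt(5 + 17))) = sqrt((2337 + 8) + 2*47/(sqrt(5 + 17) + I*sqrt(3))) = sqrt(2345 + 2*47/(sqrt(22) + I*sqrt(3))) = sqrt(2345 + 94/(sqrt(22) + I*sqrt(3)))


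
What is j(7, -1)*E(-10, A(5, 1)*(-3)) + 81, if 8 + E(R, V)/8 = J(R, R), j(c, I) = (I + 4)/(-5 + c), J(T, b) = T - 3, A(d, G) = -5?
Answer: -171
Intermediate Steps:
J(T, b) = -3 + T
j(c, I) = (4 + I)/(-5 + c)
E(R, V) = -88 + 8*R (E(R, V) = -64 + 8*(-3 + R) = -64 + (-24 + 8*R) = -88 + 8*R)
j(7, -1)*E(-10, A(5, 1)*(-3)) + 81 = ((4 - 1)/(-5 + 7))*(-88 + 8*(-10)) + 81 = (3/2)*(-88 - 80) + 81 = ((½)*3)*(-168) + 81 = (3/2)*(-168) + 81 = -252 + 81 = -171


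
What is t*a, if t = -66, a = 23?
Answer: -1518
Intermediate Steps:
t*a = -66*23 = -1518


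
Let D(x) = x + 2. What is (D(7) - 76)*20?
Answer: -1340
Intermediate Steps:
D(x) = 2 + x
(D(7) - 76)*20 = ((2 + 7) - 76)*20 = (9 - 76)*20 = -67*20 = -1340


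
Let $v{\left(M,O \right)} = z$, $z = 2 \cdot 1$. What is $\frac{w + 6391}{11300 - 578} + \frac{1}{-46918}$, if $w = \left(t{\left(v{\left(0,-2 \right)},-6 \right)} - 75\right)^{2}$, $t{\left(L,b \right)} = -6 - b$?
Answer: $\frac{281877983}{251527398} \approx 1.1207$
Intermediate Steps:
$z = 2$
$v{\left(M,O \right)} = 2$
$w = 5625$ ($w = \left(\left(-6 - -6\right) - 75\right)^{2} = \left(\left(-6 + 6\right) - 75\right)^{2} = \left(0 - 75\right)^{2} = \left(-75\right)^{2} = 5625$)
$\frac{w + 6391}{11300 - 578} + \frac{1}{-46918} = \frac{5625 + 6391}{11300 - 578} + \frac{1}{-46918} = \frac{12016}{10722} - \frac{1}{46918} = 12016 \cdot \frac{1}{10722} - \frac{1}{46918} = \frac{6008}{5361} - \frac{1}{46918} = \frac{281877983}{251527398}$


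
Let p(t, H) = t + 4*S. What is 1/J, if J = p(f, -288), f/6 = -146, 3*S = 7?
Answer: -3/2600 ≈ -0.0011538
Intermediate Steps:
S = 7/3 (S = (⅓)*7 = 7/3 ≈ 2.3333)
f = -876 (f = 6*(-146) = -876)
p(t, H) = 28/3 + t (p(t, H) = t + 4*(7/3) = t + 28/3 = 28/3 + t)
J = -2600/3 (J = 28/3 - 876 = -2600/3 ≈ -866.67)
1/J = 1/(-2600/3) = -3/2600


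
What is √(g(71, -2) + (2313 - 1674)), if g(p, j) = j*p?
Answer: √497 ≈ 22.293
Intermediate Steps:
√(g(71, -2) + (2313 - 1674)) = √(-2*71 + (2313 - 1674)) = √(-142 + 639) = √497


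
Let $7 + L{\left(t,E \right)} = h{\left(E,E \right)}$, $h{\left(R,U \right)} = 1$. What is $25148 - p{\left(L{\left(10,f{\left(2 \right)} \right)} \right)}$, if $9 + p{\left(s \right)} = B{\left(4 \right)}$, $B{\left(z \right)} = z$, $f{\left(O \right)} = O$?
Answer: $25153$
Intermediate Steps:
$L{\left(t,E \right)} = -6$ ($L{\left(t,E \right)} = -7 + 1 = -6$)
$p{\left(s \right)} = -5$ ($p{\left(s \right)} = -9 + 4 = -5$)
$25148 - p{\left(L{\left(10,f{\left(2 \right)} \right)} \right)} = 25148 - -5 = 25148 + 5 = 25153$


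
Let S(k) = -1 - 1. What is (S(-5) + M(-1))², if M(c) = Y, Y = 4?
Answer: 4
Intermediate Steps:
S(k) = -2
M(c) = 4
(S(-5) + M(-1))² = (-2 + 4)² = 2² = 4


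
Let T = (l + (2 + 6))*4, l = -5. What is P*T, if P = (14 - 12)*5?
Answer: 120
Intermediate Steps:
T = 12 (T = (-5 + (2 + 6))*4 = (-5 + 8)*4 = 3*4 = 12)
P = 10 (P = 2*5 = 10)
P*T = 10*12 = 120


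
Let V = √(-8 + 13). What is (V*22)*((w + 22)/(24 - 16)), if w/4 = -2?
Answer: 77*√5/2 ≈ 86.089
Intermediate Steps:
w = -8 (w = 4*(-2) = -8)
V = √5 ≈ 2.2361
(V*22)*((w + 22)/(24 - 16)) = (√5*22)*((-8 + 22)/(24 - 16)) = (22*√5)*(14/8) = (22*√5)*(14*(⅛)) = (22*√5)*(7/4) = 77*√5/2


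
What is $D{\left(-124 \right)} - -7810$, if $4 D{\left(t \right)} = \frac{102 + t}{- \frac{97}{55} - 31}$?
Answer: $\frac{28147845}{3604} \approx 7810.2$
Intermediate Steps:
$D{\left(t \right)} = - \frac{165}{212} - \frac{55 t}{7208}$ ($D{\left(t \right)} = \frac{\left(102 + t\right) \frac{1}{- \frac{97}{55} - 31}}{4} = \frac{\left(102 + t\right) \frac{1}{- \frac{1802}{55}}}{4} = \frac{\left(102 + t\right) \left(- \frac{55}{1802}\right)}{4} = \frac{- \frac{165}{53} - \frac{55 t}{1802}}{4} = - \frac{165}{212} - \frac{55 t}{7208}$)
$D{\left(-124 \right)} - -7810 = \left(- \frac{165}{212} - - \frac{1705}{1802}\right) - -7810 = \left(- \frac{165}{212} + \frac{1705}{1802}\right) + 7810 = \frac{605}{3604} + 7810 = \frac{28147845}{3604}$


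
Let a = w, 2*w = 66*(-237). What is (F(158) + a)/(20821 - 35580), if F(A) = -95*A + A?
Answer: 22673/14759 ≈ 1.5362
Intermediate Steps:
w = -7821 (w = (66*(-237))/2 = (½)*(-15642) = -7821)
a = -7821
F(A) = -94*A
(F(158) + a)/(20821 - 35580) = (-94*158 - 7821)/(20821 - 35580) = (-14852 - 7821)/(-14759) = -22673*(-1/14759) = 22673/14759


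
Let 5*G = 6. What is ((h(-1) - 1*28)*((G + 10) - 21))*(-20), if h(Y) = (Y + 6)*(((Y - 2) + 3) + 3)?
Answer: -2548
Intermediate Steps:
G = 6/5 (G = (1/5)*6 = 6/5 ≈ 1.2000)
h(Y) = (4 + Y)*(6 + Y) (h(Y) = (6 + Y)*(((-2 + Y) + 3) + 3) = (6 + Y)*((1 + Y) + 3) = (6 + Y)*(4 + Y) = (4 + Y)*(6 + Y))
((h(-1) - 1*28)*((G + 10) - 21))*(-20) = (((24 + (-1)**2 + 10*(-1)) - 1*28)*((6/5 + 10) - 21))*(-20) = (((24 + 1 - 10) - 28)*(56/5 - 21))*(-20) = ((15 - 28)*(-49/5))*(-20) = -13*(-49/5)*(-20) = (637/5)*(-20) = -2548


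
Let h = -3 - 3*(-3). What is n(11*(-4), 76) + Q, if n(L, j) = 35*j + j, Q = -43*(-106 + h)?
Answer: 7036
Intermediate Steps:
h = 6 (h = -3 + 9 = 6)
Q = 4300 (Q = -43*(-106 + 6) = -43*(-100) = 4300)
n(L, j) = 36*j
n(11*(-4), 76) + Q = 36*76 + 4300 = 2736 + 4300 = 7036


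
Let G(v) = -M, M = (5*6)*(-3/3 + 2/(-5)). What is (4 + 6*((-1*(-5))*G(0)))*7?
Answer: 8848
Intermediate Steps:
M = -42 (M = 30*(-3*⅓ + 2*(-⅕)) = 30*(-1 - ⅖) = 30*(-7/5) = -42)
G(v) = 42 (G(v) = -1*(-42) = 42)
(4 + 6*((-1*(-5))*G(0)))*7 = (4 + 6*(-1*(-5)*42))*7 = (4 + 6*(5*42))*7 = (4 + 6*210)*7 = (4 + 1260)*7 = 1264*7 = 8848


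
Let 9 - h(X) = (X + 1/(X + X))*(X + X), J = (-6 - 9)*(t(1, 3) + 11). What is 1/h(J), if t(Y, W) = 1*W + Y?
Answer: -1/101242 ≈ -9.8773e-6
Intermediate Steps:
t(Y, W) = W + Y
J = -225 (J = (-6 - 9)*((3 + 1) + 11) = -15*(4 + 11) = -15*15 = -225)
h(X) = 9 - 2*X*(X + 1/(2*X)) (h(X) = 9 - (X + 1/(X + X))*(X + X) = 9 - (X + 1/(2*X))*2*X = 9 - 2*X*(X + 1/(2*X)))
1/h(J) = 1/(8 - 2*(-225)**2) = 1/(8 - 2*50625) = 1/(8 - 101250) = 1/(-101242) = -1/101242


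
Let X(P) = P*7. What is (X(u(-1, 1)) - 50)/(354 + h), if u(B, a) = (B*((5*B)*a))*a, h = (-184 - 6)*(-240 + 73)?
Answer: -15/32084 ≈ -0.00046752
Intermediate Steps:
h = 31730 (h = -190*(-167) = 31730)
u(B, a) = 5*B**2*a**2 (u(B, a) = (B*(5*B*a))*a = (5*a*B**2)*a = 5*B**2*a**2)
X(P) = 7*P
(X(u(-1, 1)) - 50)/(354 + h) = (7*(5*(-1)**2*1**2) - 50)/(354 + 31730) = (7*(5*1*1) - 50)/32084 = (7*5 - 50)*(1/32084) = (35 - 50)*(1/32084) = -15*1/32084 = -15/32084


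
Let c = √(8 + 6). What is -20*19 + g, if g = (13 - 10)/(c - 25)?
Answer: -232255/611 - 3*√14/611 ≈ -380.14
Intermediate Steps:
c = √14 ≈ 3.7417
g = 3/(-25 + √14) (g = (13 - 10)/(√14 - 25) = 3/(-25 + √14) ≈ -0.14112)
-20*19 + g = -20*19 + (-75/611 - 3*√14/611) = -380 + (-75/611 - 3*√14/611) = -232255/611 - 3*√14/611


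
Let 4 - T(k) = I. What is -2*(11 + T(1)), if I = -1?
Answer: -32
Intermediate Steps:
T(k) = 5 (T(k) = 4 - 1*(-1) = 4 + 1 = 5)
-2*(11 + T(1)) = -2*(11 + 5) = -2*16 = -32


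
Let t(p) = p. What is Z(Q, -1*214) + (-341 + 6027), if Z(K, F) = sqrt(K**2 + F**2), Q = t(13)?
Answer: 5686 + sqrt(45965) ≈ 5900.4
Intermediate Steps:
Q = 13
Z(K, F) = sqrt(F**2 + K**2)
Z(Q, -1*214) + (-341 + 6027) = sqrt((-1*214)**2 + 13**2) + (-341 + 6027) = sqrt((-214)**2 + 169) + 5686 = sqrt(45796 + 169) + 5686 = sqrt(45965) + 5686 = 5686 + sqrt(45965)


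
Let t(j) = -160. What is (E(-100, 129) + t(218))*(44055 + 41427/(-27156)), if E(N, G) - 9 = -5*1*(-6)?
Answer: -48251418171/9052 ≈ -5.3305e+6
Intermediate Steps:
E(N, G) = 39 (E(N, G) = 9 - 5*1*(-6) = 9 - 5*(-6) = 9 + 30 = 39)
(E(-100, 129) + t(218))*(44055 + 41427/(-27156)) = (39 - 160)*(44055 + 41427/(-27156)) = -121*(44055 + 41427*(-1/27156)) = -121*(44055 - 13809/9052) = -121*398772051/9052 = -48251418171/9052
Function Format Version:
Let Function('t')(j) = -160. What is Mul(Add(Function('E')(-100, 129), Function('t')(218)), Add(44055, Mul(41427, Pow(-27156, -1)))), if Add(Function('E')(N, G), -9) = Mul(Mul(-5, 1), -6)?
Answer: Rational(-48251418171, 9052) ≈ -5.3305e+6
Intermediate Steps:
Function('E')(N, G) = 39 (Function('E')(N, G) = Add(9, Mul(Mul(-5, 1), -6)) = Add(9, Mul(-5, -6)) = Add(9, 30) = 39)
Mul(Add(Function('E')(-100, 129), Function('t')(218)), Add(44055, Mul(41427, Pow(-27156, -1)))) = Mul(Add(39, -160), Add(44055, Mul(41427, Pow(-27156, -1)))) = Mul(-121, Add(44055, Mul(41427, Rational(-1, 27156)))) = Mul(-121, Add(44055, Rational(-13809, 9052))) = Mul(-121, Rational(398772051, 9052)) = Rational(-48251418171, 9052)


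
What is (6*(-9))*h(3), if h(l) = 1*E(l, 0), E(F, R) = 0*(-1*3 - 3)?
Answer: 0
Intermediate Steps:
E(F, R) = 0 (E(F, R) = 0*(-3 - 3) = 0*(-6) = 0)
h(l) = 0 (h(l) = 1*0 = 0)
(6*(-9))*h(3) = (6*(-9))*0 = -54*0 = 0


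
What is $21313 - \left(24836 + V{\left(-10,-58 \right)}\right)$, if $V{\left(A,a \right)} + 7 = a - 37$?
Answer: $-3421$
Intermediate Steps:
$V{\left(A,a \right)} = -44 + a$ ($V{\left(A,a \right)} = -7 + \left(a - 37\right) = -7 + \left(-37 + a\right) = -44 + a$)
$21313 - \left(24836 + V{\left(-10,-58 \right)}\right) = 21313 - \left(24836 - 102\right) = 21313 - 24734 = -3421$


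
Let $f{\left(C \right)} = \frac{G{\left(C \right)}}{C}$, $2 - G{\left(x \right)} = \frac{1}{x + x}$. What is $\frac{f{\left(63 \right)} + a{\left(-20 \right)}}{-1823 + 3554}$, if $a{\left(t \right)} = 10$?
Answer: $\frac{79631}{13740678} \approx 0.0057953$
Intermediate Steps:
$G{\left(x \right)} = 2 - \frac{1}{2 x}$ ($G{\left(x \right)} = 2 - \frac{1}{x + x} = 2 - \frac{1}{2 x}$)
$f{\left(C \right)} = \frac{2 - \frac{1}{2 C}}{C}$
$\frac{f{\left(63 \right)} + a{\left(-20 \right)}}{-1823 + 3554} = \frac{\frac{-1 + 4 \cdot 63}{2 \cdot 3969} + 10}{-1823 + 3554} = \frac{\frac{1}{2} \cdot \frac{1}{3969} \left(-1 + 252\right) + 10}{1731} = \left(\frac{1}{2} \cdot \frac{1}{3969} \cdot 251 + 10\right) \frac{1}{1731} = \left(\frac{251}{7938} + 10\right) \frac{1}{1731} = \frac{79631}{7938} \cdot \frac{1}{1731} = \frac{79631}{13740678}$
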